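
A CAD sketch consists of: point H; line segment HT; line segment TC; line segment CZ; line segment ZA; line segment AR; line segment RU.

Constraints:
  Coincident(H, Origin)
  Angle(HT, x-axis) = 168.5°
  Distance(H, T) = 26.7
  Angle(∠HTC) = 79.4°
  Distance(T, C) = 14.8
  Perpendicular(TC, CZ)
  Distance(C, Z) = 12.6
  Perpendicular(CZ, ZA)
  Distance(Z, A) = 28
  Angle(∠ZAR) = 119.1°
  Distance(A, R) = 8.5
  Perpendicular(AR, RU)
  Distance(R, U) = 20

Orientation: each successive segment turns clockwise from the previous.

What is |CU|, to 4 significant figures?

15.35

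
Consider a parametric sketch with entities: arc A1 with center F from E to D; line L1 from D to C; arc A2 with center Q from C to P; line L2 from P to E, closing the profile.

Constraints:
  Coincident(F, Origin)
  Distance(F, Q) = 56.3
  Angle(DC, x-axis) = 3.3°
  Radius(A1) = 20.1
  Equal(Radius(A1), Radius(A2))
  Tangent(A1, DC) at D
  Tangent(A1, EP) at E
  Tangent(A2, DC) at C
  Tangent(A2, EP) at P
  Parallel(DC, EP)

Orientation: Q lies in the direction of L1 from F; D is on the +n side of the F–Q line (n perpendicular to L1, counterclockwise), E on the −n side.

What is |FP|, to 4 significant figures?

59.78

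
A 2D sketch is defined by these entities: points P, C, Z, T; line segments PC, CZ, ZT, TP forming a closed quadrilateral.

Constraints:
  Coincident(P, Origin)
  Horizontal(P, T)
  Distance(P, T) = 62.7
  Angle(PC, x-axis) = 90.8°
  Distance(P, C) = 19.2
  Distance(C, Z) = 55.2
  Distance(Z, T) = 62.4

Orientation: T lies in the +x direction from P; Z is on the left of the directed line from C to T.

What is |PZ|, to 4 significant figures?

69.83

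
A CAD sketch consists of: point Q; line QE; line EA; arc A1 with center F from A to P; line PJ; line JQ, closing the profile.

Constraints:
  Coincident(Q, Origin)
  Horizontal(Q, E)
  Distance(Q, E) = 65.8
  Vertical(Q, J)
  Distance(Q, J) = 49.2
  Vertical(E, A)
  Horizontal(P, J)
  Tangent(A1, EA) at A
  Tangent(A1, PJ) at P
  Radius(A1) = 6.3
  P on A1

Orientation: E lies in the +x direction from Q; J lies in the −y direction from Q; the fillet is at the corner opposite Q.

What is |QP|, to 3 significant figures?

77.2

Q is at the origin; Q and E share the same y with |QE| = 65.8 and E on the +x side, so E = (65.8, 0.00). QJ is vertical with |QJ| = 49.2 and J on the −y side, so J = (0.00, -49.2). The virtual corner opposite Q is at (65.8, -49.2). The tangent condition forces FA to be normal to EA and A1 meets PJ tangentially, so FP is at right angles to PJ, with radius 6.3, so the center F sits 6.3 in from both sides at F = (59.5, -42.9). That places the tangent points at A = (65.8, -42.9) on EA and P = (59.5, -49.2) on PJ. Then |QP| = |P − Q| = 77.2.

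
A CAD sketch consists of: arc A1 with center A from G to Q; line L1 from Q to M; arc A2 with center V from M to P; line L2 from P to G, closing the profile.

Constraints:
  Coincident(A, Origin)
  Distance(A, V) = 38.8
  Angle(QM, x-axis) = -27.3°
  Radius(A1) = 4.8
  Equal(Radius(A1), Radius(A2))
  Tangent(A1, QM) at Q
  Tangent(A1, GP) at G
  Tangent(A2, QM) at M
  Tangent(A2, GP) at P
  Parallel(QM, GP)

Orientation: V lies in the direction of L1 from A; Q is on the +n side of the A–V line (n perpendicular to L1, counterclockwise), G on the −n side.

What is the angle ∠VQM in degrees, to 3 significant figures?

7.05°

Tangency of A1 to both parallel lines with radius 4.8 puts Q and G at A ± 4.8·n: Q = (2.20, 4.27), G = (-2.20, -4.27). Equal radii place M and P the same way about V: M = V + 4.8·n = (36.7, -13.5), P = V − 4.8·n = (32.3, -22.1). Then cos ∠VQM = QV·QM / (|QV||QM|), giving 7.05°.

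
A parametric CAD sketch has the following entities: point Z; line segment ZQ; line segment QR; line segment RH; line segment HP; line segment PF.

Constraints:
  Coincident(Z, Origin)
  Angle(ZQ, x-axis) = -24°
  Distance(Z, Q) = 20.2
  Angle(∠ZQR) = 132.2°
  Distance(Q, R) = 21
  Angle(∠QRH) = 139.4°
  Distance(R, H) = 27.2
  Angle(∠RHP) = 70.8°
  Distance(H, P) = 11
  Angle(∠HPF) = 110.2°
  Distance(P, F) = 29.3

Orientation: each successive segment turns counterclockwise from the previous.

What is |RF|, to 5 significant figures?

12.306

Z is at the origin; ZQ runs at -24.0° with length 20.2, so Q = (18.454, -8.2161). ∠ZQR = 132.2° gives QR at 23.800° from the x-axis; with |QR| = 21.0, R = (37.668, 0.25837). ∠QRH = 139.4° gives RH at 64.400° from the x-axis; with |RH| = 27.2, H = (49.421, 24.788). ∠RHP = 70.8° gives HP at 173.60° from the x-axis; with |HP| = 11.0, P = (38.489, 26.014). ∠HPF = 110.2° gives PF at -116.60° from the x-axis; with |PF| = 29.3, F = (25.370, -0.18435). Then |RF| = |F − R| = 12.306.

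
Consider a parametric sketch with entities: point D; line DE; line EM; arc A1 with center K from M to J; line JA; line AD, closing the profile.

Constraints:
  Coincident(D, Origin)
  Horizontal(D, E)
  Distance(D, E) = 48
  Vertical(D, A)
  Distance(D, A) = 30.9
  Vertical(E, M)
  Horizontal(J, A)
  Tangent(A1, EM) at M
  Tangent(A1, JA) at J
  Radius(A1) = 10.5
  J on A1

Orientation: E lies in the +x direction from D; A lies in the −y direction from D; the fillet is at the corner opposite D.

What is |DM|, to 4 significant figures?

52.16

D is at the origin; DE is horizontal with |DE| = 48.0 and E on the +x side, so E = (48.00, 0.000). DA is vertical with |DA| = 30.9 and A on the −y side, so A = (0.000, -30.90). The virtual corner opposite D is at (48.00, -30.90). A1 meets EM tangentially, so KM is at right angles to EM and since A1 is tangent to JA there, KJ ⟂ JA, with radius 10.5, so the center K sits 10.5 in from both sides at K = (37.50, -20.40). That places the tangent points at M = (48.00, -20.40) on EM and J = (37.50, -30.90) on JA. Then |DM| = |M − D| = 52.16.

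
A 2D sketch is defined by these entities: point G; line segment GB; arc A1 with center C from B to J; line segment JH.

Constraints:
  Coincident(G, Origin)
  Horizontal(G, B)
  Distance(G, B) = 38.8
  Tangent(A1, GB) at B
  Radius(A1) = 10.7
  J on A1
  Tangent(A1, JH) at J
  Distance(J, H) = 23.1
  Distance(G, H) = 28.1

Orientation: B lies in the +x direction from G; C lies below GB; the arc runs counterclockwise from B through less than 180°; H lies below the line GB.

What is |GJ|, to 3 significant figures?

30.5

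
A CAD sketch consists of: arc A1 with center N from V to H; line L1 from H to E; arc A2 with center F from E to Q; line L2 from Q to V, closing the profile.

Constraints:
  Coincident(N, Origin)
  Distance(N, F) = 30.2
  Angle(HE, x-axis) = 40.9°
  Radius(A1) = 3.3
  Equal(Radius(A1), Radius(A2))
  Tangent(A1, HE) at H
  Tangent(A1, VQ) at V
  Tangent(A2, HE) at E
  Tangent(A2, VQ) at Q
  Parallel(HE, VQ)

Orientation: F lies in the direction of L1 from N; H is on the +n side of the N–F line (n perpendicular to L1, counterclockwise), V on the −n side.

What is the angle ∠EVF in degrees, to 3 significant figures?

6.09°

The slot axis is L1's direction at 40.9°, so u = (cos 40.9°, sin 40.9°) = (0.756, 0.655) and n = (−sin 40.9°, cos 40.9°) = (-0.655, 0.756). N is at the origin and F lies 30.2 along u from N, so F = 30.2·u = (22.8, 19.8). Tangency of A1 to both parallel lines with radius 3.3 puts H and V at N ± 3.3·n: H = (-2.16, 2.49), V = (2.16, -2.49). Equal radii place E and Q the same way about F: E = F + 3.3·n = (20.7, 22.3), Q = F − 3.3·n = (25.0, 17.3). Then cos ∠EVF = VE·VF / (|VE||VF|), giving 6.09°.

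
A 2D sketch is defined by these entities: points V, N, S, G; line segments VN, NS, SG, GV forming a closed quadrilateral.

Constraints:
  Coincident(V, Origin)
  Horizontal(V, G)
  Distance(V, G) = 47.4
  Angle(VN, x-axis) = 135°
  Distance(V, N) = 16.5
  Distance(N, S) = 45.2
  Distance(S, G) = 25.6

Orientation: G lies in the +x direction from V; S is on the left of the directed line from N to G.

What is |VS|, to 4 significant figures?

38.70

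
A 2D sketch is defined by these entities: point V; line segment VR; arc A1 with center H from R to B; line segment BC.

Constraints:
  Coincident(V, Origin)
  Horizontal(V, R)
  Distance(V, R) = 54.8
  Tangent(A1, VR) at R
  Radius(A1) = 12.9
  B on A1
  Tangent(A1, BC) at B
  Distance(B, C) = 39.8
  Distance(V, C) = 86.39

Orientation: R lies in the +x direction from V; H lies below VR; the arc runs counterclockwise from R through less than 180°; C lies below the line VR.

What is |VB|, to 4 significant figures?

49.14

V is at the origin; VR is horizontal with |VR| = 54.8 and R on the +x side, so R = (54.80, 0.000). Tangency of A1 to VR means the radius HR is perpendicular to VR, so H = R + (0, -12.9) = (54.80, -12.90). Since HB ⟂ BC (tangency), |HC| = √(12.9² + 39.8²) = 41.84 regardless of where B sits on A1. So C lies on both circle(V, 86.39) and circle(H, 41.84); the below-VR intersection is C = (68.72, -52.36). B is the foot of the tangent from C: B = (44.55, -20.73).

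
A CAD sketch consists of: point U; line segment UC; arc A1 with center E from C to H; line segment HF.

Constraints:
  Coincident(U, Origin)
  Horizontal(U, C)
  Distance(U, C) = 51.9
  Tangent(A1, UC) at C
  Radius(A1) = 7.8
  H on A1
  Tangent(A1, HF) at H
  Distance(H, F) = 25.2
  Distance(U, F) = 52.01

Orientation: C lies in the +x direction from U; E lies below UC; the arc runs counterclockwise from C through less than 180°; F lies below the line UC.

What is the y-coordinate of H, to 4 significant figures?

-6.854

Checks: U.y = 0.00, C.y = 0.00 ✓; |EH| = 7.800 ✓; ∠(EH, HF) = 90.00° ✓; |HF| = 25.20 ✓; |UF| = 52.01 ✓.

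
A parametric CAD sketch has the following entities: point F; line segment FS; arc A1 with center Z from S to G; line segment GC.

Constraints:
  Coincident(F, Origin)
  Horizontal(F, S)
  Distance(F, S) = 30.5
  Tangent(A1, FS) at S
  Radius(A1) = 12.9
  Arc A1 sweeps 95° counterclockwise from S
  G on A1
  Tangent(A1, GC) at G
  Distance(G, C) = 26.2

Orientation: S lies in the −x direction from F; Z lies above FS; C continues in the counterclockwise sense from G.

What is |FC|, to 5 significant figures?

44.803

On A1, S sits at bearing -90° from Z; a 95° counterclockwise sweep puts G at bearing 5°, so G = Z + 12.9·(cos 5°, sin 5°) = (-17.649, 14.024). Since A1 is tangent to GC there, ZG ⟂ GC, so GC runs along (−sin 5°, cos 5°); with |GC| = 26.2, C = (-19.933, 40.125). Then |FC| = |C − F| = 44.803.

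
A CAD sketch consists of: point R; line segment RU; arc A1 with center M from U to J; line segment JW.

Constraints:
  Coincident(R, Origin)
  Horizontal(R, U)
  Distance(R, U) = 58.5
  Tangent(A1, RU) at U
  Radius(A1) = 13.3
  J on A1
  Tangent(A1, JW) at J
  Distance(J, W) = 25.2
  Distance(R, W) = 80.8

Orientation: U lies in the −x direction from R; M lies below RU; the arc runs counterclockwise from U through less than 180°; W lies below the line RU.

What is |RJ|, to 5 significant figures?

73.112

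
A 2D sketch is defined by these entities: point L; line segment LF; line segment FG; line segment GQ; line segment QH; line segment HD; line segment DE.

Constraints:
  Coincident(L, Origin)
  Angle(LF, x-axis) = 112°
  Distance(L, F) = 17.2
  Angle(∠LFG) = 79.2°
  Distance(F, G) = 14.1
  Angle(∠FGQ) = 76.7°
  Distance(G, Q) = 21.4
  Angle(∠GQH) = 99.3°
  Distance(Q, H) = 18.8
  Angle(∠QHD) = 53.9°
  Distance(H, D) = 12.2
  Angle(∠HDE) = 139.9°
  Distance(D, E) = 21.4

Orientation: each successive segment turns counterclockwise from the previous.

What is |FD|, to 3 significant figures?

10.3

L is at the origin; LF runs at 112.0° with length 17.2, so F = (-6.44, 15.9). ∠LFG = 79.2° gives FG at -147° from the x-axis; with |FG| = 14.1, G = (-18.3, 8.31). ∠FGQ = 76.7° gives GQ at -43.9° from the x-axis; with |GQ| = 21.4, Q = (-2.88, -6.53). ∠GQH = 99.3° gives QH at 36.8° from the x-axis; with |QH| = 18.8, H = (12.2, 4.73). ∠QHD = 53.9° gives HD at 163° from the x-axis; with |HD| = 12.2, D = (0.518, 8.32). Then |FD| = |D − F| = 10.3.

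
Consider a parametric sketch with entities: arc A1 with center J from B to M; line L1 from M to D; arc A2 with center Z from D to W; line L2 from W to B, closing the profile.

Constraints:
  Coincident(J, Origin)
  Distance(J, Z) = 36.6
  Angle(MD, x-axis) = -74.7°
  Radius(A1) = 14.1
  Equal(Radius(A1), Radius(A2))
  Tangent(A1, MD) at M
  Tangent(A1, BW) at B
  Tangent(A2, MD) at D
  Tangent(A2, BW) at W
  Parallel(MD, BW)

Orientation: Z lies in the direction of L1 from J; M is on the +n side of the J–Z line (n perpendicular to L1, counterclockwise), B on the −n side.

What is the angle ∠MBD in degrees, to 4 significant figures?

52.39°

Tangency of A1 to both parallel lines with radius 14.1 puts M and B at J ± 14.1·n: M = (13.60, 3.721), B = (-13.60, -3.721). Equal radii place D and W the same way about Z: D = Z + 14.1·n = (23.26, -31.58), W = Z − 14.1·n = (-3.943, -39.02). Then cos ∠MBD = BM·BD / (|BM||BD|), giving 52.39°.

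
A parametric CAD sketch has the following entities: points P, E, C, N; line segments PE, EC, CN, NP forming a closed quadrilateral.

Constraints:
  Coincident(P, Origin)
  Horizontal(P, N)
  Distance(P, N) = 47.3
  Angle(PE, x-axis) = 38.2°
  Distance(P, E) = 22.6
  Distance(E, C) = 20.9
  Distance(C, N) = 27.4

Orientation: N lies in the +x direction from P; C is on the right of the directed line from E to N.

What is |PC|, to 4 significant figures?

21.79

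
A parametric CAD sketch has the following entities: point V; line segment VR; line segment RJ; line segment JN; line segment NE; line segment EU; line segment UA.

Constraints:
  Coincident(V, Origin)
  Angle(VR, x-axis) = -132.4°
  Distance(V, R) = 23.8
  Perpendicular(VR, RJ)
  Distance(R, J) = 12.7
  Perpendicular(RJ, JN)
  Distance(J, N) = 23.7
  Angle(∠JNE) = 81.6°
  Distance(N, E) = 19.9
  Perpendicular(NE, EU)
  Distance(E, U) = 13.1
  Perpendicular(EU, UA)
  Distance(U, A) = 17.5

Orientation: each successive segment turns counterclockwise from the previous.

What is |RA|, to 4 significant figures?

16.05

V is at the origin; VR runs at -132.4° with length 23.8, so R = (-16.05, -17.58). VR ⟂ RJ, so RJ runs at -42.40°; with |RJ| = 12.7, J = (-6.670, -26.14). RJ is perpendicular to JN, so JN runs at 47.60°; with |JN| = 23.7, N = (9.311, -8.637). ∠JNE = 81.6° gives NE at 146.0° from the x-axis; with |NE| = 19.9, E = (-7.187, 2.490). The perpendicularity gives EU at right angles to NE, so EU runs at -124.0°; with |EU| = 13.1, U = (-14.51, -8.370). EU ⟂ UA, so UA runs at -34.00°; with |UA| = 17.5, A = (-0.004165, -18.16). Then |RA| = |A − R| = 16.05.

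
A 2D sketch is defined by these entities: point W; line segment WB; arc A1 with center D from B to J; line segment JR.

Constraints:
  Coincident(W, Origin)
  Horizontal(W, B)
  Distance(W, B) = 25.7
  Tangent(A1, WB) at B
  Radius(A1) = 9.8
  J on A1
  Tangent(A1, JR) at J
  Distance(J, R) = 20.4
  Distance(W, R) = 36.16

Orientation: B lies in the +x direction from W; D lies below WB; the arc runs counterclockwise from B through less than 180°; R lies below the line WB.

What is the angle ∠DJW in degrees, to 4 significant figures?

139.0°

W is at the origin; WB is horizontal with |WB| = 25.7 and B on the +x side, so B = (25.70, 0.000). Tangency of A1 to WB means the radius DB is perpendicular to WB, so D = B + (0, -9.8) = (25.70, -9.800). Since DJ ⟂ JR (tangency), |DR| = √(9.8² + 20.4²) = 22.63 regardless of where J sits on A1. So R lies on both circle(W, 36.16) and circle(D, 22.63); the below-WB intersection is R = (18.30, -31.19). J is the foot of the tangent from R: J = (15.96, -10.92).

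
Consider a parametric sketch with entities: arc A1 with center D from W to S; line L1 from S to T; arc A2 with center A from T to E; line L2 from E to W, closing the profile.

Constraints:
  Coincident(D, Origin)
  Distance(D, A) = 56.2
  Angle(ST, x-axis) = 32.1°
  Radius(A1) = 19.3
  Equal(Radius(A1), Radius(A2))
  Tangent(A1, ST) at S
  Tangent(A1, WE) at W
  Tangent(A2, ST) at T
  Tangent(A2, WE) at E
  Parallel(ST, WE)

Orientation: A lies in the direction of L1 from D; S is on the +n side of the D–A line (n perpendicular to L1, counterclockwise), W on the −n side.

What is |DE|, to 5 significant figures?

59.422

Tangency of A1 to both parallel lines with radius 19.3 puts S and W at D ± 19.3·n: S = (-10.256, 16.349), W = (10.256, -16.349). Equal radii place T and E the same way about A: T = A + 19.3·n = (37.352, 46.214), E = A − 19.3·n = (57.864, 13.515). Then |DE| = |E − D| = 59.422.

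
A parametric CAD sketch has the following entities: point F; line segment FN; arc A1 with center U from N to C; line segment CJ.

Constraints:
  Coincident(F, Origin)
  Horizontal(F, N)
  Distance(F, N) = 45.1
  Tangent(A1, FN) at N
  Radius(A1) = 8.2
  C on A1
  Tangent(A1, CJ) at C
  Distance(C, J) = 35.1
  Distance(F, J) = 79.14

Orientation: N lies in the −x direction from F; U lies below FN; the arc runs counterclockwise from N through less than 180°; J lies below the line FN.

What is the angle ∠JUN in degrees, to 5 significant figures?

130.28°

Checks: F = (0.00, 0.00) ✓; |UC| = 8.200 ✓; ∠(UC, CJ) = 90.00° ✓; |CJ| = 35.10 ✓; |FJ| = 79.14 ✓.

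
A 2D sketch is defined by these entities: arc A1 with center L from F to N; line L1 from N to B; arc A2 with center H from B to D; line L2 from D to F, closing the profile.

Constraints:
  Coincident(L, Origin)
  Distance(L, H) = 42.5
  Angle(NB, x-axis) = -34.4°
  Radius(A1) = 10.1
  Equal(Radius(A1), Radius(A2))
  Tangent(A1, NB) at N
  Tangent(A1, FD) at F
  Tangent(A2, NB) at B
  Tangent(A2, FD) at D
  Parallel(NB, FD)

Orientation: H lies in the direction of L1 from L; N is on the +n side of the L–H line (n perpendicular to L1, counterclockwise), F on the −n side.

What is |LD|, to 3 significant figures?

43.7

The slot axis is L1's direction at -34.4°, so u = (cos -34.4°, sin -34.4°) = (0.825, -0.565) and n = (−sin -34.4°, cos -34.4°) = (0.565, 0.825). L is at the origin and H lies 42.5 along u from L, so H = 42.5·u = (35.1, -24.0). Tangency of A1 to both parallel lines with radius 10.1 puts N and F at L ± 10.1·n: N = (5.71, 8.33), F = (-5.71, -8.33). Equal radii place B and D the same way about H: B = H + 10.1·n = (40.8, -15.7), D = H − 10.1·n = (29.4, -32.3). Then |LD| = |D − L| = 43.7.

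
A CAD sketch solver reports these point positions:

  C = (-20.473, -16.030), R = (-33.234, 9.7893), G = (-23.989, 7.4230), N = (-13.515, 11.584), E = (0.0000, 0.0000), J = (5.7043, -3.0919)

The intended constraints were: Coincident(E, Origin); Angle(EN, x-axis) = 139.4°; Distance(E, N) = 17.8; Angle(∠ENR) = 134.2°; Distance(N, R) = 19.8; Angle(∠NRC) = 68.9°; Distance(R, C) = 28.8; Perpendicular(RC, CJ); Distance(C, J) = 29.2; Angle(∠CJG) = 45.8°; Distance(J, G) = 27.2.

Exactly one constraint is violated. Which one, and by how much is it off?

Distance(J, G) = 27.2 — off by 4.30.

E = (0.00, 0.00) ✓; EN at 139.4° ✓; |EN| = 17.80 ✓; ∠ENR = 134.2° ✓; |NR| = 19.80 ✓; ∠NRC = 68.90° ✓; |RC| = 28.80 ✓; ∠(RC, CJ) = 90.00° ✓; |CJ| = 29.20 ✓; ∠CJG = 45.80° ✓; |JG| = 31.50 ✗.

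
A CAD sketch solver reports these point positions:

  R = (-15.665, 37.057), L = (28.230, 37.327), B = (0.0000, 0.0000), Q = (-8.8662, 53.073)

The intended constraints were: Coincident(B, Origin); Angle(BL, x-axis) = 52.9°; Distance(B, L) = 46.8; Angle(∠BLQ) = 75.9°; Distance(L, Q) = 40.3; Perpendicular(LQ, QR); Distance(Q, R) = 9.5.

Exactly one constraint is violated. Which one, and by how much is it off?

Distance(Q, R) = 9.5 — off by 7.90.

B = (0.00, 0.00) ✓; BL at 52.90° ✓; |BL| = 46.80 ✓; ∠BLQ = 75.90° ✓; |LQ| = 40.30 ✓; ∠(LQ, QR) = 90.00° ✓; |QR| = 17.40 ✗.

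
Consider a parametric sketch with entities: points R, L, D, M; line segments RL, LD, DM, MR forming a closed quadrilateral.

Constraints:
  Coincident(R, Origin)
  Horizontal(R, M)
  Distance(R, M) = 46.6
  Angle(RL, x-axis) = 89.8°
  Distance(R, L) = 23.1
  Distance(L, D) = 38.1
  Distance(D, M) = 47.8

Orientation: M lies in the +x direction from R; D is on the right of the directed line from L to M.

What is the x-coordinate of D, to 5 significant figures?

1.2091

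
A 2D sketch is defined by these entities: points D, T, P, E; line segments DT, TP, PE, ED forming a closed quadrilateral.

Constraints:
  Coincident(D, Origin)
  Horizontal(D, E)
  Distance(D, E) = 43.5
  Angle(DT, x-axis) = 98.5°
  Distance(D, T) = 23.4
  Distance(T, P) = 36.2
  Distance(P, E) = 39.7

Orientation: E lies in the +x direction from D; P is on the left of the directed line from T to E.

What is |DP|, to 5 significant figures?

47.771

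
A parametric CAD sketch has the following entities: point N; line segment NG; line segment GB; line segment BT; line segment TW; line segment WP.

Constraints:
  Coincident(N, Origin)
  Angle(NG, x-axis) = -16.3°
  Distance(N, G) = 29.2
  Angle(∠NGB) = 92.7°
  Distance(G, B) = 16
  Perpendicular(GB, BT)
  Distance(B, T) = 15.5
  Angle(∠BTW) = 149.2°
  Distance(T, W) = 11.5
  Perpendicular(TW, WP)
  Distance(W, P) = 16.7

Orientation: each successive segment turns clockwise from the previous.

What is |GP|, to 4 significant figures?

17.35

N is at the origin; NG runs at -16.3° with length 29.2, so G = (28.03, -8.195). ∠NGB = 92.7° gives GB at -103.6° from the x-axis; with |GB| = 16.0, B = (24.26, -23.75). GB ⟂ BT, so BT runs at 166.4°; with |BT| = 15.5, T = (9.199, -20.10). ∠BTW = 149.2° gives TW at 135.6° from the x-axis; with |TW| = 11.5, W = (0.9822, -12.06). TW ⟂ WP, so WP runs at 45.60°; with |WP| = 16.7, P = (12.67, -0.1243). Then |GP| = |P − G| = 17.35.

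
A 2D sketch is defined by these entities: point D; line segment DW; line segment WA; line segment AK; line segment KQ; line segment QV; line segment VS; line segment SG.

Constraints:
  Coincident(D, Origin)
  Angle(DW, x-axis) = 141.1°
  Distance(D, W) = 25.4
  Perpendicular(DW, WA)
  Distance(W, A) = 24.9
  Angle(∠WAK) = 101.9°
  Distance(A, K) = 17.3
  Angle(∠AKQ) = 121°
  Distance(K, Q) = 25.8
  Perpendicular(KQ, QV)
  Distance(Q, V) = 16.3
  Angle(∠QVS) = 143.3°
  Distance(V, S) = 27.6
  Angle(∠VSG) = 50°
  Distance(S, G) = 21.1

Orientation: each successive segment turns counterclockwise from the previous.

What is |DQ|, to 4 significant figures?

13.20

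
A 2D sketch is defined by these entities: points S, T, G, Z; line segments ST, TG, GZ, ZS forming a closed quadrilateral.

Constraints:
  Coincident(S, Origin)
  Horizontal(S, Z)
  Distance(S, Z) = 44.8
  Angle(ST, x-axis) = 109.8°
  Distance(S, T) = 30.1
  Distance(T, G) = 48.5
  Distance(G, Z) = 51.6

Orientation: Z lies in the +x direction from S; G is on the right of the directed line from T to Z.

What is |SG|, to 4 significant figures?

19.85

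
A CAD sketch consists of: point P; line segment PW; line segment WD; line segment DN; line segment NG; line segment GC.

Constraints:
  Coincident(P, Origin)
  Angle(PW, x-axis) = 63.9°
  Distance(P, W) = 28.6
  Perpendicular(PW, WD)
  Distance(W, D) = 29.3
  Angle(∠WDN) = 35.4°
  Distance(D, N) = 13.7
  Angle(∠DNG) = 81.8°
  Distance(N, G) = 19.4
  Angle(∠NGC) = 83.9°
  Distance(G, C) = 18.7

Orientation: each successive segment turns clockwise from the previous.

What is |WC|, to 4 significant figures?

31.16

P is at the origin; PW runs at 63.9° with length 28.6, so W = (12.58, 25.68). The perpendicularity gives WD at right angles to PW, so WD runs at -26.10°; with |WD| = 29.3, D = (38.89, 12.79). ∠WDN = 35.4° gives DN at -170.7° from the x-axis; with |DN| = 13.7, N = (25.37, 10.58). ∠DNG = 81.8° gives NG at 91.10° from the x-axis; with |NG| = 19.4, G = (25.00, 29.98). ∠NGC = 83.9° gives GC at -5.000° from the x-axis; with |GC| = 18.7, C = (43.63, 28.35). Then |WC| = |C − W| = 31.16.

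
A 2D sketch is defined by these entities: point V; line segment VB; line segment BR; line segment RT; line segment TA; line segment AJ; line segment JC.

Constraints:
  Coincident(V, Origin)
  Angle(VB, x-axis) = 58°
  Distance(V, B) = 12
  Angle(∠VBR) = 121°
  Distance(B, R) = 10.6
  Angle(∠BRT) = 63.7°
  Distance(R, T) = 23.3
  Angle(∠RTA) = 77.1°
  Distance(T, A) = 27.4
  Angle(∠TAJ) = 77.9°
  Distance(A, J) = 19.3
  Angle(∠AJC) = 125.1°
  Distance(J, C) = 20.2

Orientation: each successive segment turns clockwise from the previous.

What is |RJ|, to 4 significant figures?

18.55

V is at the origin; VB runs at 58.0° with length 12.0, so B = (6.359, 10.18). ∠VBR = 121.0° gives BR at -1.000° from the x-axis; with |BR| = 10.6, R = (16.96, 9.992). ∠BRT = 63.7° gives RT at -117.3° from the x-axis; with |RT| = 23.3, T = (6.271, -10.71). ∠RTA = 77.1° gives TA at 139.8° from the x-axis; with |TA| = 27.4, A = (-14.66, 6.972). ∠TAJ = 77.9° gives AJ at 37.70° from the x-axis; with |AJ| = 19.3, J = (0.6135, 18.77). Then |RJ| = |J − R| = 18.55.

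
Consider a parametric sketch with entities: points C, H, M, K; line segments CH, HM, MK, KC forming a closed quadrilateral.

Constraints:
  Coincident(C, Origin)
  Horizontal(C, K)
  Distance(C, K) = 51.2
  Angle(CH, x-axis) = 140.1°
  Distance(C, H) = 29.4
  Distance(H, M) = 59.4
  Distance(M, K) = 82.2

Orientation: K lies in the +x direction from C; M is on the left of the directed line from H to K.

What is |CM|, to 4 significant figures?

70.31

Checks: |HM| = 59.40 ✓; |MK| = 82.20 ✓.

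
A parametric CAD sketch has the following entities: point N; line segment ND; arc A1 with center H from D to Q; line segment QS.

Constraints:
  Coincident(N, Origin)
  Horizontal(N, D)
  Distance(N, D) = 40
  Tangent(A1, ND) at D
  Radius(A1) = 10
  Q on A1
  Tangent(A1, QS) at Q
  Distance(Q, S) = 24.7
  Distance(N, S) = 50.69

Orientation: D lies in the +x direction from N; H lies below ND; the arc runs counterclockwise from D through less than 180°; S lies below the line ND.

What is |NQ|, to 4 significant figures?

32.56

Checks: |HQ| = 10.00 ✓; ∠(HQ, QS) = 90.00° ✓; |QS| = 24.70 ✓; |NS| = 50.69 ✓.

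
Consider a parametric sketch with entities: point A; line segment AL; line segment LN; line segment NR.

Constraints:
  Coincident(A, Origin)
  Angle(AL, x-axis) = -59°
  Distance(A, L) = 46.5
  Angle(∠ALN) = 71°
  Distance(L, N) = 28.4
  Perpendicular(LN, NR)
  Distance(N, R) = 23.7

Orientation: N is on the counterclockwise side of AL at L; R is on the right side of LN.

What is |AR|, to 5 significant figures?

68.954

∠ALN = 71.0°, so LN runs at -59.0° + (180° − 71.0°) = 50.000° from the x-axis; with |LN| = 28.4, N = L + 28.4·(cos 50.000°, sin 50.000°) = (42.204, -18.103). LN is perpendicular to NR; with |NR| = 23.7 on the right of LN, R = N + 23.7·(0.76604, -0.64279) = (60.360, -33.337). Then |AR| = |R − A| = 68.954.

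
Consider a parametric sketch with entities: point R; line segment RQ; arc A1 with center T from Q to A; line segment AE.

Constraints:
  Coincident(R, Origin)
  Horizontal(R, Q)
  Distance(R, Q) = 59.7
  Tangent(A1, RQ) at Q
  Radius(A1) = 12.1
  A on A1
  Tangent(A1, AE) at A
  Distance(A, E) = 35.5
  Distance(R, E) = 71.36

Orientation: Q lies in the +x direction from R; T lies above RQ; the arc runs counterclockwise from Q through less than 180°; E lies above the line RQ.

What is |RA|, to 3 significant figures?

72.5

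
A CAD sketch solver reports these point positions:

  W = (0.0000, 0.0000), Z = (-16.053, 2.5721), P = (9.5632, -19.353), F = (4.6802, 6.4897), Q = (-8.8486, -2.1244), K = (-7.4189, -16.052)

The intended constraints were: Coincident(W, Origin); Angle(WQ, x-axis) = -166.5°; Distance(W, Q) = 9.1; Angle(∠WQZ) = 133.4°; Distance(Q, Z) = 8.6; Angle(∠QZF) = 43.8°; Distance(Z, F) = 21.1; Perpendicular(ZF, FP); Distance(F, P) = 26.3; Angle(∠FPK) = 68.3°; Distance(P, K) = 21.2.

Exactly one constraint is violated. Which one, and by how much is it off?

Distance(P, K) = 21.2 — off by 3.90.

W = (0.00, 0.00) ✓; WQ at -166.5° ✓; |WQ| = 9.100 ✓; ∠WQZ = 133.4° ✓; |QZ| = 8.600 ✓; ∠QZF = 43.80° ✓; |ZF| = 21.10 ✓; ∠(ZF, FP) = 90.00° ✓; |FP| = 26.30 ✓; ∠FPK = 68.30° ✓; |PK| = 17.30 ✗.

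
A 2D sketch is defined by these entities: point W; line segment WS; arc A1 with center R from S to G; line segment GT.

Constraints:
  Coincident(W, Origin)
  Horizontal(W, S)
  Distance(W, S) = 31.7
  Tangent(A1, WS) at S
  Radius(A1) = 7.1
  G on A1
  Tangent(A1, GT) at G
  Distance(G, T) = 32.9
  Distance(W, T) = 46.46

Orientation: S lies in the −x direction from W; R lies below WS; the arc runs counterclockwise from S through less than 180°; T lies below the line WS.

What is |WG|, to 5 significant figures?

39.437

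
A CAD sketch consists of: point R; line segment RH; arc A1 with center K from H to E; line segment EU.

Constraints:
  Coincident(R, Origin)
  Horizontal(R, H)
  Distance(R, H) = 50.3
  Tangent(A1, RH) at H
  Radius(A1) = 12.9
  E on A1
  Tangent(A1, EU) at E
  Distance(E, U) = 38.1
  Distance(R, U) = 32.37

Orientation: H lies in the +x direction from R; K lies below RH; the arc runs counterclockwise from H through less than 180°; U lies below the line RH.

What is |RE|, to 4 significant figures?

41.66

Checks: |KE| = 12.90 ✓; ∠(KE, EU) = 90.00° ✓; |EU| = 38.10 ✓; |RU| = 32.37 ✓.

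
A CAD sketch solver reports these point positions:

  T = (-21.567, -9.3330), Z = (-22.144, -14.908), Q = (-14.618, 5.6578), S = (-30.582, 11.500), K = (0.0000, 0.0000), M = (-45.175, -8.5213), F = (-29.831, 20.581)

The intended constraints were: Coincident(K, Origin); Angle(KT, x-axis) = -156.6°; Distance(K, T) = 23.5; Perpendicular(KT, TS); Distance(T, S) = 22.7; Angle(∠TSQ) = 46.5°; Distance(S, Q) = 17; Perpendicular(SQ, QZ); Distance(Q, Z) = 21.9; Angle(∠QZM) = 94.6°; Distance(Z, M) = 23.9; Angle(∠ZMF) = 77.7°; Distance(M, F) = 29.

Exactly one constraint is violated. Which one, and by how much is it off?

Distance(M, F) = 29 — off by 3.90.

K = (0.00, 0.00) ✓; KT at -156.6° ✓; |KT| = 23.50 ✓; ∠(KT, TS) = 90.00° ✓; |TS| = 22.70 ✓; ∠TSQ = 46.50° ✓; |SQ| = 17.00 ✓; ∠(SQ, QZ) = 90.00° ✓; |QZ| = 21.90 ✓; ∠QZM = 94.60° ✓; |ZM| = 23.90 ✓; ∠ZMF = 77.70° ✓; |MF| = 32.90 ✗.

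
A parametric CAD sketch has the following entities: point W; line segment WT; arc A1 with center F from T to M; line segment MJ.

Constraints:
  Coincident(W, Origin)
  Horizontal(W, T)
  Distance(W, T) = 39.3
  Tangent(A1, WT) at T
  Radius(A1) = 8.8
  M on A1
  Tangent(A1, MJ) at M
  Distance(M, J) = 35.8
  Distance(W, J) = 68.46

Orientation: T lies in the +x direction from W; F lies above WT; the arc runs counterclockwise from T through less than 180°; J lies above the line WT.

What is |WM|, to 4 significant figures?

48.58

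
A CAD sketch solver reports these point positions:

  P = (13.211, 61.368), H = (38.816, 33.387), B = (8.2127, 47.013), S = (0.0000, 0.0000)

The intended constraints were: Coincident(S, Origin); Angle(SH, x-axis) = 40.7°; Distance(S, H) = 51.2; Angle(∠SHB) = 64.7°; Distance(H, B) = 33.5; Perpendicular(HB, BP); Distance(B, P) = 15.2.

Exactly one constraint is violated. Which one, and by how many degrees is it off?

Perpendicular(HB, BP) — off by 4.80°.

S = (0.00, 0.00) ✓; SH at 40.70° ✓; |SH| = 51.20 ✓; ∠SHB = 64.70° ✓; |HB| = 33.50 ✓; ∠(HB, BP) = 85.20° ✗; |BP| = 15.20 ✓.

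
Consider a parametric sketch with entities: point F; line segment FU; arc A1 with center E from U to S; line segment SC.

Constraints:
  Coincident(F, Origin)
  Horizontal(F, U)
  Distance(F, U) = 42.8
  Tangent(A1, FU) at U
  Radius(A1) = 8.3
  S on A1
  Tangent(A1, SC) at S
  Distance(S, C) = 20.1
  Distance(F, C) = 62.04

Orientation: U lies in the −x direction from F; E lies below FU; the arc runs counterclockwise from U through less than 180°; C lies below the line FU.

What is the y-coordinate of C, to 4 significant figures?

-24.93

Checks: F = (0.00, 0.00) ✓; |ES| = 8.300 ✓; ∠(ES, SC) = 90.00° ✓; |SC| = 20.10 ✓; |FC| = 62.04 ✓.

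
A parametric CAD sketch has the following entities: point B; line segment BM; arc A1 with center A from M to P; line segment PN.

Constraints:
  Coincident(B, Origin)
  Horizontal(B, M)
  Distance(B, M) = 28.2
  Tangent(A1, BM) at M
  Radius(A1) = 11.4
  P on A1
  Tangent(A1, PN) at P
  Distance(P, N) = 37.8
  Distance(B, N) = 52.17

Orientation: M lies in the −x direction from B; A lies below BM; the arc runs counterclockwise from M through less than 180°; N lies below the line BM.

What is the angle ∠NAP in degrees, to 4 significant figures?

73.22°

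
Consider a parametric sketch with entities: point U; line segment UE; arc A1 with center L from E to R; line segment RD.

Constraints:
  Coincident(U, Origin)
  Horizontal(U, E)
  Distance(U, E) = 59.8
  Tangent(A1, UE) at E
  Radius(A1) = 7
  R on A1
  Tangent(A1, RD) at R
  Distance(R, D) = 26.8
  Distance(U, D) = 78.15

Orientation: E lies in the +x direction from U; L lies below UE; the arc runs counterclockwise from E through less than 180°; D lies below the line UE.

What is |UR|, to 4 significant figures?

55.53

Checks: |UE| = 59.80 ✓; |LE| = 7.000 ✓; |LR| = 7.000 ✓; ∠(LR, RD) = 90.00° ✓; |RD| = 26.80 ✓; |UD| = 78.15 ✓.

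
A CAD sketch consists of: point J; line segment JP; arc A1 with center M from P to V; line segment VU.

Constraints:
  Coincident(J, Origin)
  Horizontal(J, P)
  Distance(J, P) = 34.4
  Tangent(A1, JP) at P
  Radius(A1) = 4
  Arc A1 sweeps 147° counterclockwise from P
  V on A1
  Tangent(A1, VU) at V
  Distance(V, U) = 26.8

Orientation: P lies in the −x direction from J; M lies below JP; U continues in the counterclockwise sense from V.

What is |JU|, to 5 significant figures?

26.091

J is at the origin; J and P share the same y with |JP| = 34.4 and P on the −x side, so P = (-34.400, 0.0000). Since A1 is tangent to JP there, MP ⟂ JP, so M = P + (0, -4) = (-34.400, -4.0000). On A1, P sits at bearing 90° from M; a 147° counterclockwise sweep puts V at bearing 237°, so V = M + 4.0·(cos 237°, sin 237°) = (-36.579, -7.3547). A1 meets VU tangentially, so MV is at right angles to VU, so VU runs along (−sin 237°, cos 237°); with |VU| = 26.8, U = (-14.102, -21.951). Then |JU| = |U − J| = 26.091.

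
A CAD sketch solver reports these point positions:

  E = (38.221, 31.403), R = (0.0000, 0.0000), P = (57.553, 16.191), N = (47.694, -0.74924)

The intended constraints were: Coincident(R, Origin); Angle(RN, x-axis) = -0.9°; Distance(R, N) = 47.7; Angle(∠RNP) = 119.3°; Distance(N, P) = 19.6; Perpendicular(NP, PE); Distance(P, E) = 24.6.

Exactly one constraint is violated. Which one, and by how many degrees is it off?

Perpendicular(NP, PE) — off by 8.00°.

R = (0.00, 0.00) ✓; RN at -0.9000° ✓; |RN| = 47.70 ✓; ∠RNP = 119.3° ✓; |NP| = 19.60 ✓; ∠(NP, PE) = 82.00° ✗; |PE| = 24.60 ✓.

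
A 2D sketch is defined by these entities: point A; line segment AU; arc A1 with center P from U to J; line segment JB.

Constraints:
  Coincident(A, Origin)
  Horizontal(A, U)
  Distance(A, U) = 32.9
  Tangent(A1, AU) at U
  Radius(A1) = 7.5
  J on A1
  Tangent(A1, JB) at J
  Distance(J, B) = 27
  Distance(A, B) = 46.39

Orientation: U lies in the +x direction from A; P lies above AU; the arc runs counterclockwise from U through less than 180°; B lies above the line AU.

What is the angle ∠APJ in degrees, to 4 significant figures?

171.4°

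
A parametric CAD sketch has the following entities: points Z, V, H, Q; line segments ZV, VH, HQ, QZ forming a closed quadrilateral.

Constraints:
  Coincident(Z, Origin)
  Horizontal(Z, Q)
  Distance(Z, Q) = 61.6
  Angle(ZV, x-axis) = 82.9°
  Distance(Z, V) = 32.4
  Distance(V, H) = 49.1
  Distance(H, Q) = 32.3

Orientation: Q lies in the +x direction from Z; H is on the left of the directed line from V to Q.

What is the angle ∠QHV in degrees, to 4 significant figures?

106.4°

Checks: Z.y = 0.00, Q.y = 0.00 ✓; |VH| = 49.10 ✓; |HQ| = 32.30 ✓.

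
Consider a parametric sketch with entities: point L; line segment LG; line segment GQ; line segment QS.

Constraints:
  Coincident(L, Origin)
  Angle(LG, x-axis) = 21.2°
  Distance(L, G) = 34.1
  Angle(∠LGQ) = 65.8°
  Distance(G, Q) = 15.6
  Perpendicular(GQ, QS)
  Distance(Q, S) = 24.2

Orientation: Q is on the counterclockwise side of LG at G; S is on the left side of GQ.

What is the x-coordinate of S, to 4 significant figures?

3.693

L is at the origin; LG runs at 21.2° with length 34.1, so G = 34.1·(cos 21.2°, sin 21.2°) = (31.79, 12.33). ∠LGQ = 65.8°, so GQ runs at 21.2° + (180° − 65.8°) = 135.4° from the x-axis; with |GQ| = 15.6, Q = G + 15.6·(cos 135.4°, sin 135.4°) = (20.68, 23.28). GQ ⟂ QS; with |QS| = 24.2 on the left of GQ, S = Q + 24.2·(-0.7022, -0.7120) = (3.693, 6.054). So S.x = 3.693.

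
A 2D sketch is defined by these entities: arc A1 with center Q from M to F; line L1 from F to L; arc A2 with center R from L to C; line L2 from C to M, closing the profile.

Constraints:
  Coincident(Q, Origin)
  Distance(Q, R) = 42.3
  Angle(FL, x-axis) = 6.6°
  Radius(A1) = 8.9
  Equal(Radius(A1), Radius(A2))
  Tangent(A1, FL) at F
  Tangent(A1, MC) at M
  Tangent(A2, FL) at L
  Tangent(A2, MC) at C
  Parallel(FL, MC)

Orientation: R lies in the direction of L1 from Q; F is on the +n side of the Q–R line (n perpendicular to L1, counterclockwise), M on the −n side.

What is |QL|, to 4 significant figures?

43.23

The slot axis is L1's direction at 6.6°, so u = (cos 6.6°, sin 6.6°) = (0.9934, 0.1149) and n = (−sin 6.6°, cos 6.6°) = (-0.1149, 0.9934). Q is at the origin and R lies 42.3 along u from Q, so R = 42.3·u = (42.02, 4.862). Tangency of A1 to both parallel lines with radius 8.9 puts F and M at Q ± 8.9·n: F = (-1.023, 8.841), M = (1.023, -8.841). Equal radii place L and C the same way about R: L = R + 8.9·n = (41.00, 13.70), C = R − 8.9·n = (43.04, -3.979). Then |QL| = |L − Q| = 43.23.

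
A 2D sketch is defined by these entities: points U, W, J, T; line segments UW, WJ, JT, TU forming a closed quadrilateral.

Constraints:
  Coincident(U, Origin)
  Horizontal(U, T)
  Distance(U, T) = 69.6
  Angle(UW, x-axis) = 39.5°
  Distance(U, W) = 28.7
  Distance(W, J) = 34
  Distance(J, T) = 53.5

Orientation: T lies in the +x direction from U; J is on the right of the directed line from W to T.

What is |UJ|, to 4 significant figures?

24.09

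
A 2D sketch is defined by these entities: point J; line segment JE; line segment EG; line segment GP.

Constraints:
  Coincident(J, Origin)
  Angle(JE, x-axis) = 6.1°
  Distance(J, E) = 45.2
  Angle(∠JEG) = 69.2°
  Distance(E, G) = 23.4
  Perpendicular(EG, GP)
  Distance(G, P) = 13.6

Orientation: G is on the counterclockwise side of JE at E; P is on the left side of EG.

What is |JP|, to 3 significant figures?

29.6

J is at the origin; JE runs at 6.1° with length 45.2, so E = 45.2·(cos 6.1°, sin 6.1°) = (44.9, 4.80). ∠JEG = 69.2°, so EG runs at 6.1° + (180° − 69.2°) = 117° from the x-axis; with |EG| = 23.4, G = E + 23.4·(cos 117°, sin 117°) = (34.4, 25.7). EG ⟂ GP; with |GP| = 13.6 on the left of EG, P = G + 13.6·(-0.892, -0.452) = (22.2, 19.5). Then |JP| = |P − J| = 29.6.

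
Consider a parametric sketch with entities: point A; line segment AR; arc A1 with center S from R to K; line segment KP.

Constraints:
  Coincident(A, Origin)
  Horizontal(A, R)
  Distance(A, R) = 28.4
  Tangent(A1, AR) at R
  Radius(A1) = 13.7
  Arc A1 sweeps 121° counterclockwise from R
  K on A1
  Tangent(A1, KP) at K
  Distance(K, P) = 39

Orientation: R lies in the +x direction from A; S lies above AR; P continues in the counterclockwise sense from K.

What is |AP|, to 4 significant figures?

57.78

A is at the origin; AR is horizontal with |AR| = 28.4 and R on the +x side, so R = (28.40, 0.000). Tangency of A1 to AR means the radius SR is perpendicular to AR, so S = R + (0, 13.7) = (28.40, 13.70). On A1, R sits at bearing -90° from S; a 121° counterclockwise sweep puts K at bearing 31°, so K = S + 13.7·(cos 31°, sin 31°) = (40.14, 20.76). The tangent condition forces SK to be normal to KP, so KP runs along (−sin 31°, cos 31°); with |KP| = 39.0, P = (20.06, 54.19). Then |AP| = |P − A| = 57.78.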